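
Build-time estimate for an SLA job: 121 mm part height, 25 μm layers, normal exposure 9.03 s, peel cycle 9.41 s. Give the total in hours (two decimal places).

24.79 hours

Number of layers: 121 / 0.025 → 4840 (rounded up).
Cycle time = 9.03 + 9.41, so 18.44 s.
Total = 4840 × 18.44 = 89249.6 s = 24.79 hours.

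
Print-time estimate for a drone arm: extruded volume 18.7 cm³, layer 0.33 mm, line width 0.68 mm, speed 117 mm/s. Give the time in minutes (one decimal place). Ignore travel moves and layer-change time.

11.9 minutes

Line area: 0.33 × 0.68 → 0.2244 mm².
Total extruded path = 18700/0.2244 = 83333.3 mm.
Time extruding = 83333.3 / 117, so 712.3 s.
That's 712.3 s → 11.9 minutes.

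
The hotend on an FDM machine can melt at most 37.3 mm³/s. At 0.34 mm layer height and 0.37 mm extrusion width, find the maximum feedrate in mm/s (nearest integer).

Bead cross-section = 0.34 × 0.37 = 0.1258 mm².
v_max = Q/A = 37.3/0.1258 = 296.50 mm/s → 297 mm/s.

297 mm/s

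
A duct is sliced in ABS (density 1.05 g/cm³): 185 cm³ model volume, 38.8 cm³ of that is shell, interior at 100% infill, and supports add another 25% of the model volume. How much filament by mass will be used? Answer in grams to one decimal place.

Volume inside the shell: 185 − 38.8 → 146.2 cm³.
Infill deposited = 1.00 × 146.2 = 146.2 cm³.
Support: 0.25 × 185 → 46.25 cm³.
Total extruded = 38.8 + 146.2 + 46.25 = 231.25 cm³.
Mass = 231.25 × 1.05, so 242.8125 g.

242.8 g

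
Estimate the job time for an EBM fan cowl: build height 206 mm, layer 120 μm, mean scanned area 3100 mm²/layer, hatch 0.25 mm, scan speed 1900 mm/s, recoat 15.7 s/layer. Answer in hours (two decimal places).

10.60 hours

Layer count = ceil(206 / 0.12) = 1717.
Per-layer scan distance: 3100 / 0.25 → 12400 mm.
Scan time per layer: 12400 / 1900 → 6.5263 s.
Layer cycle = 6.5263 + 15.7 = 22.2263 s.
Total: 1717 × 22.2263 s = 38162.5571 s → 10.60 hours.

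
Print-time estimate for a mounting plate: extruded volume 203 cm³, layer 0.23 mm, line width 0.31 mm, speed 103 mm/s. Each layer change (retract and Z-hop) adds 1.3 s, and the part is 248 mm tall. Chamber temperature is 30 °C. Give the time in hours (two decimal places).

8.07 hours

Line area: 0.23 × 0.31 → 0.0713 mm².
Path length: 203000 mm³ / 0.0713 mm² → 2847124.8 mm.
Time extruding = 2847124.8 / 103 = 27642 s.
Layers = ⌈248/0.23⌉ = 1079.
Z-hop total: 1079 × 1.3 → 1402.7 s.
Total = 27642 + 1402.7 = 29044.7 s = 8.07 hours.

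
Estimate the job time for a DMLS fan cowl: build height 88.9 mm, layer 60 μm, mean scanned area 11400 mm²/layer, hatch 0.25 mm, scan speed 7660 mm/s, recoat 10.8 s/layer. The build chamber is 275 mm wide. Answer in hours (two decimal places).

Layers = ⌈88.9/0.06⌉ = 1482.
Hatch length per layer = 11400 / 0.25 = 45600 mm.
Scan time per layer = 45600 / 7660, so 5.953 s.
Time per layer = 5.953 + 10.8 = 16.753 s.
1482 layers × 16.753 s/layer = 24827.946 s, i.e. 6.90 hours.

6.90 hours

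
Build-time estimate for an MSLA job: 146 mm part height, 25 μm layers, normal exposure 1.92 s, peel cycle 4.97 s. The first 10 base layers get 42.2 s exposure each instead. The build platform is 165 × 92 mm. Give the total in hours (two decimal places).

Number of layers: 146 / 0.025 → 5840 (rounded up).
Base layers = 10 × (42.2 + 4.97) = 471.7 s.
Remaining layers: 5830 × (1.92 + 4.97) → 40168.7 s.
Total = 471.7 + 40168.7 = 40640.4 s = 11.29 hours.

11.29 hours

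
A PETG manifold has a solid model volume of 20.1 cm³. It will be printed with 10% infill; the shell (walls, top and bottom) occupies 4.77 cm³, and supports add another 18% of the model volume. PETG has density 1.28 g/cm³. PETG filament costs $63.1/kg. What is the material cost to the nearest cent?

$0.80

Interior volume = 20.1 − 4.77, so 15.33 cm³.
Infill volume = 0.10 × 15.33, so 1.533 cm³.
Support = 0.18 × 20.1 = 3.618 cm³.
Total printed volume: 4.77 + 1.533 + 3.618 → 9.921 cm³.
Mass = 9.921 × 1.28, so 12.69888 g.
Cost = 12.69888 g / 1000 × $63.1/kg = $0.80.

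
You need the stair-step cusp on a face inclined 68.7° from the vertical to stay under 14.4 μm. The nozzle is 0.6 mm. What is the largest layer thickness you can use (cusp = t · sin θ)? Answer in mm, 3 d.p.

Layer height = cusp / sin(68.7°) = 0.0144 / 0.9317 = 0.015 mm.

0.015 mm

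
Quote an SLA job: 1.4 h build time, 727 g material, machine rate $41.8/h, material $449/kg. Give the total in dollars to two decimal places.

$384.94

Time charge = 41.8 × 1.4 = $58.52.
Material charge = 449 × 727/1000, so $326.423.
Job cost: 58.52 + 326.423 = 384.943 ≈ $384.94.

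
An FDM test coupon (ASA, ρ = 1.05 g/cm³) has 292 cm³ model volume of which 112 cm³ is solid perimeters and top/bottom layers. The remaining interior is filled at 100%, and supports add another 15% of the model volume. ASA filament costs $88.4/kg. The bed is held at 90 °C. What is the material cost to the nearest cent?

$31.17

Volume inside the shell = 292 − 112 = 180 cm³.
Infill deposited: 1.00 × 180 → 180 cm³.
Support: 0.15 × 292 → 43.8 cm³.
Total printed volume = 112 + 180 + 43.8 = 335.8 cm³.
Mass: 335.8 × 1.05 → 352.59 g.
Cost = 352.59 g / 1000 × $88.4/kg = $31.17.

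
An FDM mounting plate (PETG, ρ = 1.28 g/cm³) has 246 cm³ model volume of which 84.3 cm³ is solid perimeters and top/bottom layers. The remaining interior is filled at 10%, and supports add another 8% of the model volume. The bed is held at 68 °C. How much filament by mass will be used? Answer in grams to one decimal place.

Interior volume = 246 − 84.3 = 161.7 cm³.
Deposited infill: 0.10 × 161.7 → 16.17 cm³.
Support: 0.08 × 246 → 19.68 cm³.
Total printed volume = 84.3 + 16.17 + 19.68 = 120.15 cm³.
Mass: 120.15 × 1.28 → 153.792 g.

153.8 g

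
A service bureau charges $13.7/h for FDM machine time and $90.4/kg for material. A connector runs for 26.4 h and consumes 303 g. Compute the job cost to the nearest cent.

$389.07

Time charge: 13.7 × 26.4 → $361.68.
Material cost: 90.4 × 303/1000 → $27.3912.
Total = 361.68 + 27.3912 = 389.0712 ≈ $389.07.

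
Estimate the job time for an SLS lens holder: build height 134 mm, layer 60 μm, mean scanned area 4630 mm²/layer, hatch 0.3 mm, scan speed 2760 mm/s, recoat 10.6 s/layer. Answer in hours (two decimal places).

10.05 hours

Layer count = ceil(134 / 0.06) = 2234.
Per-layer scan distance: 4630 / 0.3 → 15433.3 mm.
Per-layer scan time: 15433.3 / 2760 → 5.5918 s.
Per-layer time = 5.5918 + 10.6, so 16.1918 s.
Build time = 2234 × 16.1918 = 36172.4812 s = 10.05 hours.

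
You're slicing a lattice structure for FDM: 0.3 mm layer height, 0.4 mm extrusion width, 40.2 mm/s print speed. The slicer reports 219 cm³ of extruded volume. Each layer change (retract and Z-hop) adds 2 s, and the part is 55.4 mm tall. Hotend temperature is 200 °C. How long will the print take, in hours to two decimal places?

Line area = 0.3 × 0.4 = 0.12 mm².
Path length: 219000 mm³ / 0.12 mm² → 1825000 mm.
Time extruding: 1825000 / 40.2 → 45398 s.
Layer count = ceil(55.4 / 0.3) = 185.
Non-print overhead = 185 × 2 = 370 s.
Total = 45398 + 370 = 45768 s = 12.71 hours.

12.71 hours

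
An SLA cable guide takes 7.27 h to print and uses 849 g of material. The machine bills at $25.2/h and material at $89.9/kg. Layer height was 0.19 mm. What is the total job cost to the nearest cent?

Machine cost: 25.2 × 7.27 → $183.204.
Feedstock cost = 89.9 × 849/1000, so $76.3251.
Job cost: 183.204 + 76.3251 = 259.5291 ≈ $259.53.

$259.53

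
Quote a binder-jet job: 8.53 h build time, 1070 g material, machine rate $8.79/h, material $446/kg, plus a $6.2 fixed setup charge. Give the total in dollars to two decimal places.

$558.40

Time charge = 8.79 × 8.53 = $74.9787.
Feedstock cost: 446 × 1070/1000 → $477.22.
Adding setup: 74.9787 + 477.22 + 6.2 → 558.3987 ≈ $558.40.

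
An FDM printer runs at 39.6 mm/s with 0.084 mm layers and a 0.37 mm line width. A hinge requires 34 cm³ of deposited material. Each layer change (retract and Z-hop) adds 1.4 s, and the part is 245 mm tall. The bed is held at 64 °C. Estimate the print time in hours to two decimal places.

Line area = 0.084 × 0.37, so 0.03108 mm².
Toolpath length = 34 cm³ / 0.03108 mm² = 34000 / 0.03108 = 1093951.1 mm.
Print-move time: 1093951.1 / 39.6 → 27625 s.
Layer count = ceil(245 / 0.084) = 2917.
Z-hop total = 2917 × 1.4 = 4083.8 s.
Total = 27625 + 4083.8 = 31708.8 s = 8.81 hours.

8.81 hours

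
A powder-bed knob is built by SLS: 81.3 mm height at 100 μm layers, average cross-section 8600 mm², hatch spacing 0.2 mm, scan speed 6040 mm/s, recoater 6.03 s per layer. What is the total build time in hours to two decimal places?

2.97 hours

Number of layers: 81.3 / 0.1 → 813 (rounded up).
Per-layer scan distance = 8600 / 0.2 = 43000 mm.
Scan time per layer = 43000 / 6040 = 7.1192 s.
Time per layer = 7.1192 + 6.03 = 13.1492 s.
Build time = 813 × 13.1492 = 10690.2996 s = 2.97 hours.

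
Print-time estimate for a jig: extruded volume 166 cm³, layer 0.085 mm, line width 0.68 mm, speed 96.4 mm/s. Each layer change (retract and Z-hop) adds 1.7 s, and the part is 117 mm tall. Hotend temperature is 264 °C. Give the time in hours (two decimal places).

Line area: 0.085 × 0.68 → 0.0578 mm².
Total extruded path = 166000/0.0578 = 2871972.3 mm.
Extrusion time = 2871972.3 / 96.4 = 29792.2 s.
Number of layers: 117 / 0.085 → 1377 (rounded up).
Layer-change overhead: 1377 × 1.7 → 2340.9 s.
Total = 29792.2 + 2340.9 = 32133.1 s = 8.93 hours.

8.93 hours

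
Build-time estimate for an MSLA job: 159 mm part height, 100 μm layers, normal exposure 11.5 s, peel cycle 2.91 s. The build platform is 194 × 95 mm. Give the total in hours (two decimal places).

Layer count = ceil(159 / 0.1) = 1590.
Cycle time = 11.5 + 2.91 = 14.41 s.
Total = 1590 × 14.41 = 22911.9 s = 6.36 hours.

6.36 hours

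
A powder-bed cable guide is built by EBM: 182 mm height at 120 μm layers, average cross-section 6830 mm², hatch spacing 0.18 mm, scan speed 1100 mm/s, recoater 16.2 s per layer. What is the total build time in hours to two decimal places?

Layer count = ceil(182 / 0.12) = 1517.
Scan path per layer = 6830 / 0.18, so 37944.4 mm.
Scan time per layer = 37944.4 / 1100 = 34.4949 s.
Per-layer time = 34.4949 + 16.2, so 50.6949 s.
Total: 1517 × 50.6949 s = 76904.1633 s → 21.36 hours.

21.36 hours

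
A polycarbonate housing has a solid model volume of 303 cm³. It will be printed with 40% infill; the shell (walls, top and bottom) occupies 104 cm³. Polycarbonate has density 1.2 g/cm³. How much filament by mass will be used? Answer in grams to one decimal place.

220.3 g

Infill region = 303 − 104, so 199 cm³.
Infill deposited = 0.40 × 199, so 79.6 cm³.
Deposited volume = 104 + 79.6, so 183.6 cm³.
Mass = 183.6 × 1.2, so 220.32 g.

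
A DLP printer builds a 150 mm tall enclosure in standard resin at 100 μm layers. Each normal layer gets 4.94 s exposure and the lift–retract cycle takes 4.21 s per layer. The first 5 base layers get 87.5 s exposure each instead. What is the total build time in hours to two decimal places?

3.93 hours

Layers = ⌈150/0.1⌉ = 1500.
Base layers = 5 × (87.5 + 4.21), so 458.55 s.
Normal layers = 1495 × (4.94 + 4.21) = 13679.25 s.
Total = 458.55 + 13679.25 = 14137.8 s = 3.93 hours.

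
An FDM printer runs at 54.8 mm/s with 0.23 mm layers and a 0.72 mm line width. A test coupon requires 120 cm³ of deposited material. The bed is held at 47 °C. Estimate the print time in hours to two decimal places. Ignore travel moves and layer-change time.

3.67 hours

Extrusion cross-section = 0.23 × 0.72 = 0.1656 mm².
Toolpath length = 120 cm³ / 0.1656 mm² = 120000 / 0.1656 = 724637.7 mm.
Time extruding = 724637.7 / 54.8 = 13223.3 s.
In the requested units: 13223.3 s = 3.67 hours.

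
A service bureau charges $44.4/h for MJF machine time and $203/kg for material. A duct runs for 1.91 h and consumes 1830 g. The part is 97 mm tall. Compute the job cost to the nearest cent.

Time charge: 44.4 × 1.91 → $84.804.
Feedstock cost = 203 × 1830/1000 = $371.49.
Total = 84.804 + 371.49 = 456.294 ≈ $456.29.

$456.29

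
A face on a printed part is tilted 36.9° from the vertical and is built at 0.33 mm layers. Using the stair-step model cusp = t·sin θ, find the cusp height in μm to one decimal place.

h_c = t·sin θ = 0.33 × 0.6004 = 0.198132 mm (198.1 μm).

198.1 μm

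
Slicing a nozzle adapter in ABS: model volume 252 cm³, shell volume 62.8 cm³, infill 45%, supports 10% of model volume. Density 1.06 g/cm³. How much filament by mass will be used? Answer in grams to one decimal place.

Interior volume = 252 − 62.8, so 189.2 cm³.
Deposited infill = 0.45 × 189.2 = 85.14 cm³.
Support: 0.10 × 252 → 25.2 cm³.
Total extruded = 62.8 + 85.14 + 25.2 = 173.14 cm³.
Mass = 173.14 × 1.06, so 183.5284 g.

183.5 g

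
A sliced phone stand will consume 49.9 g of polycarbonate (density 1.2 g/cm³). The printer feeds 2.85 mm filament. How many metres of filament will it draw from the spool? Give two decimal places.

6.52 m

Extruded volume: 49.9/1.2 = 41.5833 cm³ (41583.3 mm³).
Filament cross-section = π × (2.85/2)² = 6.3794 mm².
Length = 41583.3 / 6.3794 = 6518.37 mm = 6.52 m.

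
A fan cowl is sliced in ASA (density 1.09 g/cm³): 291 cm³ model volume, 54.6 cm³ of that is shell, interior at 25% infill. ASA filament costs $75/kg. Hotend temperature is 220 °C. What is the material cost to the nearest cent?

Interior volume = 291 − 54.6 = 236.4 cm³.
Infill volume: 0.25 × 236.4 → 59.1 cm³.
Total printed volume = 54.6 + 59.1 = 113.7 cm³.
Mass: 113.7 × 1.09 → 123.933 g.
Cost = 123.933 g / 1000 × $75/kg = $9.29.

$9.29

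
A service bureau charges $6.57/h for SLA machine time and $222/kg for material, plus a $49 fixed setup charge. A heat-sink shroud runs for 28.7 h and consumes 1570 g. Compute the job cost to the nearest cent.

$586.10

Machine-time cost = 6.57 × 28.7, so $188.559.
Feedstock cost: 222 × 1570/1000 → $348.54.
Total = 188.559 + 348.54 + 49 = 586.099 ≈ $586.10.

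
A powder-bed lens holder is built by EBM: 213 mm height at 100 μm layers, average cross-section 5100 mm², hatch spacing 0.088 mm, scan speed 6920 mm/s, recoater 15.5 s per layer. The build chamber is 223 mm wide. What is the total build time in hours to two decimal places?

14.13 hours

Layers = ⌈213/0.1⌉ = 2130.
Per-layer scan distance = 5100 / 0.088 = 57954.5 mm.
Beam time per layer = 57954.5 / 6920 = 8.3749 s.
Layer cycle = 8.3749 + 15.5, so 23.8749 s.
Build time = 2130 × 23.8749 = 50853.537 s = 14.13 hours.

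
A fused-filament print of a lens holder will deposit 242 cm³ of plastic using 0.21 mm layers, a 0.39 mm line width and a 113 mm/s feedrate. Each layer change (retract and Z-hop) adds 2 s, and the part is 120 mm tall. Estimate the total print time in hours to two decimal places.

Line area = 0.21 × 0.39, so 0.0819 mm².
Path length: 242000 mm³ / 0.0819 mm² → 2954823 mm.
Extrusion time = 2954823 / 113, so 26148.9 s.
Number of layers: 120 / 0.21 → 572 (rounded up).
Z-hop total = 572 × 2, so 1144 s.
Altogether 26148.9 + 1144 = 27292.9 s, i.e. 7.58 hours.

7.58 hours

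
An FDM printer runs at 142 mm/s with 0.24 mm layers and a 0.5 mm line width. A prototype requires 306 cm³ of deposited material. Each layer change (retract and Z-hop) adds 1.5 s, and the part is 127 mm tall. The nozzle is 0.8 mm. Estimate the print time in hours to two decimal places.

5.21 hours

Bead cross-section: 0.24 × 0.5 → 0.12 mm².
Toolpath length = 306 cm³ / 0.12 mm² = 306000 / 0.12 = 2550000 mm.
Extrusion time = 2550000 / 142, so 17957.7 s.
Layer count = ceil(127 / 0.24) = 530.
Non-print overhead = 530 × 1.5 = 795 s.
Total = 17957.7 + 795 = 18752.7 s = 5.21 hours.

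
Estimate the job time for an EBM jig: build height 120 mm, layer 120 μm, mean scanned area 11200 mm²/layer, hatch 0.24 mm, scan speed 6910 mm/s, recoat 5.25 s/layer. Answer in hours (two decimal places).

Layer count = ceil(120 / 0.12) = 1000.
Hatch length per layer = 11200 / 0.24, so 46666.7 mm.
Per-layer scan time: 46666.7 / 6910 → 6.7535 s.
Per-layer time: 6.7535 + 5.25 → 12.0035 s.
1000 layers × 12.0035 s/layer = 12003.5 s, i.e. 3.33 hours.

3.33 hours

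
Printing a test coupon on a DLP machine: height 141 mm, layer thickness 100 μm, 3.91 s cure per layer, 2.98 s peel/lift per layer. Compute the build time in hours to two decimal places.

2.70 hours

Number of layers: 141 / 0.1 → 1410 (rounded up).
Per-layer time = 3.91 + 2.98 = 6.89 s.
Build time: 1410 × 6.89 s = 9714.9 s, i.e. 2.70 hours.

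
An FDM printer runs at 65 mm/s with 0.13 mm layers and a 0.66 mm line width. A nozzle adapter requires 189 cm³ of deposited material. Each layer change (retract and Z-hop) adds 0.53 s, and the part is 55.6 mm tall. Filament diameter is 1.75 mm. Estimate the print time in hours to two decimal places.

9.48 hours

Bead cross-section: 0.13 × 0.66 → 0.0858 mm².
Path length: 189000 mm³ / 0.0858 mm² → 2202797.2 mm.
Print-move time = 2202797.2 / 65 = 33889.2 s.
Layer count = ceil(55.6 / 0.13) = 428.
Layer-change overhead = 428 × 0.53, so 226.84 s.
Total = 33889.2 + 226.84 = 34116.04 s = 9.48 hours.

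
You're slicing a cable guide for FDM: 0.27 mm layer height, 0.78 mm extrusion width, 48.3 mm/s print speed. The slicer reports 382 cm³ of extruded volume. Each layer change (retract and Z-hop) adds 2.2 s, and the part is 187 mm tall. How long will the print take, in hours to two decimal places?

Bead cross-section = 0.27 × 0.78 = 0.2106 mm².
Toolpath length = 382 cm³ / 0.2106 mm² = 382000 / 0.2106 = 1813865.1 mm.
Time extruding = 1813865.1 / 48.3 = 37554.1 s.
Number of layers: 187 / 0.27 → 693 (rounded up).
Z-hop total = 693 × 2.2 = 1524.6 s.
Altogether 37554.1 + 1524.6 = 39078.7 s, i.e. 10.86 hours.

10.86 hours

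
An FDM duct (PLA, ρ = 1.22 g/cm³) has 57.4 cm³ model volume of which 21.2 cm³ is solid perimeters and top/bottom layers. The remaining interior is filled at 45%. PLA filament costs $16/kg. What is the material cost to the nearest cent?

$0.73

Infill region = 57.4 − 21.2, so 36.2 cm³.
Infill volume = 0.45 × 36.2 = 16.29 cm³.
Total printed volume = 21.2 + 16.29, so 37.49 cm³.
Mass: 37.49 × 1.22 → 45.7378 g.
At $16/kg: 45.7378/1000 × 16 = $0.73.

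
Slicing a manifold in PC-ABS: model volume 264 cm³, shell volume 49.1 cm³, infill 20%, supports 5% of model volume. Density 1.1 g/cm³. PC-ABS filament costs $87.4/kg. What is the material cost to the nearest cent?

Interior volume = 264 − 49.1, so 214.9 cm³.
Deposited infill = 0.20 × 214.9 = 42.98 cm³.
Support = 0.05 × 264 = 13.2 cm³.
Total printed volume = 49.1 + 42.98 + 13.2 = 105.28 cm³.
Mass = 105.28 × 1.1 = 115.808 g.
Cost = 115.808 g / 1000 × $87.4/kg = $10.12.

$10.12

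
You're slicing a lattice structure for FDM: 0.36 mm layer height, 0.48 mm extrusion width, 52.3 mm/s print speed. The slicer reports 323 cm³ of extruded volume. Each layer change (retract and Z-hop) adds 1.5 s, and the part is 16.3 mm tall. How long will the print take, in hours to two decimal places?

9.95 hours

Line area = 0.36 × 0.48, so 0.1728 mm².
Total extruded path = 323000/0.1728 = 1869213 mm.
Time extruding = 1869213 / 52.3, so 35740.2 s.
Number of layers: 16.3 / 0.36 → 46 (rounded up).
Layer-change overhead = 46 × 1.5 = 69 s.
Altogether 35740.2 + 69 = 35809.2 s, i.e. 9.95 hours.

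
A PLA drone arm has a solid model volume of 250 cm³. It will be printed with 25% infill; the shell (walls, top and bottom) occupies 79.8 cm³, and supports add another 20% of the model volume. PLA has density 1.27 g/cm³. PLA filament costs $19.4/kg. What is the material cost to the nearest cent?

$4.25

Infill region = 250 − 79.8 = 170.2 cm³.
Deposited infill: 0.25 × 170.2 → 42.55 cm³.
Support: 0.20 × 250 → 50 cm³.
Total printed volume = 79.8 + 42.55 + 50, so 172.35 cm³.
Mass: 172.35 × 1.27 → 218.8845 g.
At $19.4/kg: 218.8845/1000 × 19.4 = $4.25.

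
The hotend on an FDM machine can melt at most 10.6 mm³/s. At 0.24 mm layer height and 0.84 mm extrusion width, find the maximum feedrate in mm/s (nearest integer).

Bead cross-section = 0.24 × 0.84 = 0.2016 mm².
v_max = Q/A = 10.6/0.2016 = 52.58 mm/s → 53 mm/s.

53 mm/s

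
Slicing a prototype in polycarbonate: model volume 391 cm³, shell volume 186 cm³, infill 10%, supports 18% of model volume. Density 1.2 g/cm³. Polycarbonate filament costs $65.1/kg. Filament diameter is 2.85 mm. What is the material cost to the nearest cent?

$21.63

Infill region = 391 − 186, so 205 cm³.
Deposited infill = 0.10 × 205, so 20.5 cm³.
Support: 0.18 × 391 → 70.38 cm³.
Total extruded = 186 + 20.5 + 70.38, so 276.88 cm³.
Mass = 276.88 × 1.2, so 332.256 g.
At $65.1/kg: 332.256/1000 × 65.1 = $21.63.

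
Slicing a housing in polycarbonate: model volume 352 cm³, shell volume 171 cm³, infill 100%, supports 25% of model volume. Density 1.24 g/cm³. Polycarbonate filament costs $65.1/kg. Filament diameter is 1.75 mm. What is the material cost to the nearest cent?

$35.52

Interior volume = 352 − 171 = 181 cm³.
Infill volume = 1.00 × 181, so 181 cm³.
Support: 0.25 × 352 → 88 cm³.
Total extruded = 171 + 181 + 88 = 440 cm³.
Mass: 440 × 1.24 → 545.6 g.
Cost = 545.6 g / 1000 × $65.1/kg = $35.52.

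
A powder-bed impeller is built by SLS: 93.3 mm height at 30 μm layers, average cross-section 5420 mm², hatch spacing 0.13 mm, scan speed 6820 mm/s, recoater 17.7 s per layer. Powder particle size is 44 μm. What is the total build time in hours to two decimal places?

20.57 hours

Layers = ⌈93.3/0.03⌉ = 3110.
Per-layer scan distance = 5420 / 0.13, so 41692.3 mm.
Per-layer scan time: 41692.3 / 6820 → 6.1132 s.
Time per layer: 6.1132 + 17.7 → 23.8132 s.
Total: 3110 × 23.8132 s = 74059.052 s → 20.57 hours.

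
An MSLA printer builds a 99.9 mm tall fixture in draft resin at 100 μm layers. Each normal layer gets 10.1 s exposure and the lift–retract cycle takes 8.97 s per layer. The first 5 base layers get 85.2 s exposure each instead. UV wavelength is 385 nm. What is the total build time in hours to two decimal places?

5.40 hours

Layers = ⌈99.9/0.1⌉ = 999.
Base layers: 5 × (85.2 + 8.97) → 470.85 s.
Regular layers: 994 × (10.1 + 8.97) → 18955.58 s.
Sum: 470.85 + 18955.58 = 19426.43 s → 5.40 hours.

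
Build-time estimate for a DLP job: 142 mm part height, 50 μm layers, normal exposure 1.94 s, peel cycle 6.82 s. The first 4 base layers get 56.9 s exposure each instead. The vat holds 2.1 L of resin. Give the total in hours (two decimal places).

6.97 hours

Layer count = ceil(142 / 0.05) = 2840.
Base layers: 4 × (56.9 + 6.82) → 254.88 s.
Remaining layers: 2836 × (1.94 + 6.82) → 24843.36 s.
Total = 254.88 + 24843.36 = 25098.24 s = 6.97 hours.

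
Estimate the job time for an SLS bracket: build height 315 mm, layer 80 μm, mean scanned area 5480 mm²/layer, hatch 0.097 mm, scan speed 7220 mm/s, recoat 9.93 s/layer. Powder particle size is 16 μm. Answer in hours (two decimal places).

19.42 hours

Layer count = ceil(315 / 0.08) = 3938.
Hatch length per layer = 5480 / 0.097 = 56494.8 mm.
Laser time per layer: 56494.8 / 7220 → 7.8248 s.
Per-layer time = 7.8248 + 9.93, so 17.7548 s.
3938 layers × 17.7548 s/layer = 69918.4024 s, i.e. 19.42 hours.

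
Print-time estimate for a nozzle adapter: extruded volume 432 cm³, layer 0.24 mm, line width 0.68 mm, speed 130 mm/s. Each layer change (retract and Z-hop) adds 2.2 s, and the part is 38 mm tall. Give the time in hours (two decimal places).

Bead cross-section: 0.24 × 0.68 → 0.1632 mm².
Total extruded path = 432000/0.1632 = 2647058.8 mm.
Time extruding: 2647058.8 / 130 → 20362 s.
Layer count = ceil(38 / 0.24) = 159.
Layer-change overhead = 159 × 2.2, so 349.8 s.
Total = 20362 + 349.8 = 20711.8 s = 5.75 hours.

5.75 hours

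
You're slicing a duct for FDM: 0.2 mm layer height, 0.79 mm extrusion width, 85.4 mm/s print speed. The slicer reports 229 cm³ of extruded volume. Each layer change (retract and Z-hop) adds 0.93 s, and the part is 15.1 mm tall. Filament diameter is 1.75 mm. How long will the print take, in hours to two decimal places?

4.73 hours

Bead cross-section = 0.2 × 0.79, so 0.158 mm².
Toolpath length = 229 cm³ / 0.158 mm² = 229000 / 0.158 = 1449367.1 mm.
Time extruding: 1449367.1 / 85.4 → 16971.5 s.
Layer count = ceil(15.1 / 0.2) = 76.
Non-print overhead = 76 × 0.93, so 70.68 s.
Altogether 16971.5 + 70.68 = 17042.18 s, i.e. 4.73 hours.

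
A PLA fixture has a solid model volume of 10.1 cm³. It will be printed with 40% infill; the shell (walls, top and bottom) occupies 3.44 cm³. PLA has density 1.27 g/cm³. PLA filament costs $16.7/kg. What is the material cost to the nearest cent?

Infill region: 10.1 − 3.44 → 6.66 cm³.
Deposited infill = 0.40 × 6.66, so 2.664 cm³.
Deposited volume: 3.44 + 2.664 → 6.104 cm³.
Mass = 6.104 × 1.27 = 7.75208 g.
Cost = 7.75208 g / 1000 × $16.7/kg = $0.13.

$0.13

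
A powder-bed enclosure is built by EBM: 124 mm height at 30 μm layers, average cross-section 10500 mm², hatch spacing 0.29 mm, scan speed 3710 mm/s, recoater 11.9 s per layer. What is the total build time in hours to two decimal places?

24.87 hours

Layer count = ceil(124 / 0.03) = 4134.
Scan path per layer = 10500 / 0.29 = 36206.9 mm.
Beam time per layer: 36206.9 / 3710 → 9.7593 s.
Time per layer = 9.7593 + 11.9, so 21.6593 s.
Total: 4134 × 21.6593 s = 89539.5462 s → 24.87 hours.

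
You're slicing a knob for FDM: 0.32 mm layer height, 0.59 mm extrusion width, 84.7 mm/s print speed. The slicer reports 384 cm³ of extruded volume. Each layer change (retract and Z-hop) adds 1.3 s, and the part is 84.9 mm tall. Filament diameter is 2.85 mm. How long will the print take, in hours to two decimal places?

6.77 hours

Bead cross-section: 0.32 × 0.59 → 0.1888 mm².
Toolpath length = 384 cm³ / 0.1888 mm² = 384000 / 0.1888 = 2033898.3 mm.
Extrusion time: 2033898.3 / 84.7 → 24013 s.
Number of layers: 84.9 / 0.32 → 266 (rounded up).
Non-print overhead: 266 × 1.3 → 345.8 s.
Altogether 24013 + 345.8 = 24358.8 s, i.e. 6.77 hours.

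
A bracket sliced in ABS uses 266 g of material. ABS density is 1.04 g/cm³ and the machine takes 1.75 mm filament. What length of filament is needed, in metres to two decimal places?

Extruded volume: 266/1.04 = 255.7692 cm³ (255769.2 mm³).
Cross-section of 1.75 mm filament: π·(1.75/2)² = 2.4053 mm².
Length = 255769.2 / 2.4053 = 106335.68 mm = 106.34 m.

106.34 m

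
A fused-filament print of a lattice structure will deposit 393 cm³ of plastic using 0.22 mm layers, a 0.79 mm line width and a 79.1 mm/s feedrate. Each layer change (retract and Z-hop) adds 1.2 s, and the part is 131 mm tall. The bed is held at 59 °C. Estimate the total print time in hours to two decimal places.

Extrusion cross-section: 0.22 × 0.79 → 0.1738 mm².
Path length: 393000 mm³ / 0.1738 mm² → 2261219.8 mm.
Time extruding = 2261219.8 / 79.1 = 28586.8 s.
Number of layers: 131 / 0.22 → 596 (rounded up).
Non-print overhead = 596 × 1.2, so 715.2 s.
Altogether 28586.8 + 715.2 = 29302 s, i.e. 8.14 hours.

8.14 hours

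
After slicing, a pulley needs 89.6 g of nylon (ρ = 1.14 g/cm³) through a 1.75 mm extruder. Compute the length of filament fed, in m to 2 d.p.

Extruded volume: 89.6/1.14 = 78.5965 cm³ (78596.5 mm³).
Cross-section of 1.75 mm filament: π·(1.75/2)² = 2.4053 mm².
L = V/A = 78596.5/2.4053 = 32676.38 mm → 32.68 m.

32.68 m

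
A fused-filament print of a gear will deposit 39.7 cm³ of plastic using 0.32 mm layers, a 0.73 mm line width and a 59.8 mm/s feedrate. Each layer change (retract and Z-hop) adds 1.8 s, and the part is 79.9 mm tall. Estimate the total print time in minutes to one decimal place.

54.9 minutes

Bead cross-section = 0.32 × 0.73, so 0.2336 mm².
Toolpath length = 39.7 cm³ / 0.2336 mm² = 39700 / 0.2336 = 169948.6 mm.
Print-move time: 169948.6 / 59.8 → 2841.9 s.
Layers = ⌈79.9/0.32⌉ = 250.
Non-print overhead = 250 × 1.8, so 450 s.
Altogether 2841.9 + 450 = 3291.9 s, i.e. 54.9 minutes.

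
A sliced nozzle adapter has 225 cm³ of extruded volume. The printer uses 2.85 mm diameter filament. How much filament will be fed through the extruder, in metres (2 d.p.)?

35.27 m

A = π r² = π × 1.425² = 6.3794 mm².
L = 225000 mm³ / 6.3794 mm² = 35269.77 mm, i.e. 35.27 m.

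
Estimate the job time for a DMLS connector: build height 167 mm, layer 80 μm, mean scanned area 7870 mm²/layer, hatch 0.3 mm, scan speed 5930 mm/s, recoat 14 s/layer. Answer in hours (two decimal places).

Layers = ⌈167/0.08⌉ = 2088.
Per-layer scan distance = 7870 / 0.3, so 26233.3 mm.
Scan time per layer = 26233.3 / 5930 = 4.4238 s.
Time per layer: 4.4238 + 14 → 18.4238 s.
Total: 2088 × 18.4238 s = 38468.8944 s → 10.69 hours.

10.69 hours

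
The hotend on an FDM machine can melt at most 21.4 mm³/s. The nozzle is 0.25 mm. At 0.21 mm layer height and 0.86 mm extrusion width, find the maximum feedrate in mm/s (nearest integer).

A = 0.21 × 0.86 = 0.1806 mm².
v_max = Q/A = 21.4/0.1806 = 118.49 mm/s → 118 mm/s.

118 mm/s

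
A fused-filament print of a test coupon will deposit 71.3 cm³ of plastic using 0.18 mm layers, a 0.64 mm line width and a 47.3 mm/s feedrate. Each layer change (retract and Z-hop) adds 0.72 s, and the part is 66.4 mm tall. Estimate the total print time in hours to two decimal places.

Line area: 0.18 × 0.64 → 0.1152 mm².
Toolpath length = 71.3 cm³ / 0.1152 mm² = 71300 / 0.1152 = 618923.6 mm.
Extrusion time = 618923.6 / 47.3 = 13085.1 s.
Layers = ⌈66.4/0.18⌉ = 369.
Z-hop total = 369 × 0.72 = 265.68 s.
Total = 13085.1 + 265.68 = 13350.78 s = 3.71 hours.

3.71 hours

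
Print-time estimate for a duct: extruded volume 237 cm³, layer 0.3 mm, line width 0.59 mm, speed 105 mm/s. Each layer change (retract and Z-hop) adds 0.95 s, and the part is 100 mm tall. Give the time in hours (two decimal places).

3.63 hours

Extrusion cross-section: 0.3 × 0.59 → 0.177 mm².
Toolpath length = 237 cm³ / 0.177 mm² = 237000 / 0.177 = 1338983.1 mm.
Time extruding: 1338983.1 / 105 → 12752.2 s.
Number of layers: 100 / 0.3 → 334 (rounded up).
Z-hop total: 334 × 0.95 → 317.3 s.
Altogether 12752.2 + 317.3 = 13069.5 s, i.e. 3.63 hours.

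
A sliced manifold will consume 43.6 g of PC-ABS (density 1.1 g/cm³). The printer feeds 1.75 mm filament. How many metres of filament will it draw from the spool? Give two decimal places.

16.48 m

Volume = 43.6 g / 1.1 g·cm⁻³ = 39.6364 cm³ = 39636.4 mm³.
A = π r² = π × 0.875² = 2.4053 mm².
Length = 39636.4 / 2.4053 = 16478.78 mm = 16.48 m.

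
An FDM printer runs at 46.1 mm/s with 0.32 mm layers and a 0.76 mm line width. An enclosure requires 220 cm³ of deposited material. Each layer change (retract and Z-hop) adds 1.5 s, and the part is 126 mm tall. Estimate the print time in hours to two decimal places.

5.61 hours

Bead cross-section = 0.32 × 0.76 = 0.2432 mm².
Total extruded path = 220000/0.2432 = 904605.3 mm.
Extrusion time = 904605.3 / 46.1 = 19622.7 s.
Layers = ⌈126/0.32⌉ = 394.
Layer-change overhead: 394 × 1.5 → 591 s.
Total = 19622.7 + 591 = 20213.7 s = 5.61 hours.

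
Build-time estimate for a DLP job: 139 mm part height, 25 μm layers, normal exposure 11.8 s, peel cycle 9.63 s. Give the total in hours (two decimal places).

33.10 hours

Layers = ⌈139/0.025⌉ = 5560.
Each layer takes = 11.8 + 9.63 = 21.43 s.
Build time: 5560 × 21.43 s = 119150.8 s, i.e. 33.10 hours.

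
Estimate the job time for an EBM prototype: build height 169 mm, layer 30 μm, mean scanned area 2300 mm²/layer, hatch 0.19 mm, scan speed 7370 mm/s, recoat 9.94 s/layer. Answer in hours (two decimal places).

18.13 hours

Number of layers: 169 / 0.03 → 5634 (rounded up).
Hatch length per layer = 2300 / 0.19, so 12105.3 mm.
Per-layer scan time = 12105.3 / 7370 = 1.6425 s.
Per-layer time = 1.6425 + 9.94, so 11.5825 s.
Total: 5634 × 11.5825 s = 65255.805 s → 18.13 hours.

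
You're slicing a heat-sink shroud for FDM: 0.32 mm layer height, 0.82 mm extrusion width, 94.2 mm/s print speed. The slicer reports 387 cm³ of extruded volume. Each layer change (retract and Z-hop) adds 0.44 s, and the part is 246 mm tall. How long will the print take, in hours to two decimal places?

4.44 hours

Line area = 0.32 × 0.82 = 0.2624 mm².
Total extruded path = 387000/0.2624 = 1474847.6 mm.
Extrusion time = 1474847.6 / 94.2 = 15656.6 s.
Number of layers: 246 / 0.32 → 769 (rounded up).
Layer-change overhead: 769 × 0.44 → 338.36 s.
Total = 15656.6 + 338.36 = 15994.96 s = 4.44 hours.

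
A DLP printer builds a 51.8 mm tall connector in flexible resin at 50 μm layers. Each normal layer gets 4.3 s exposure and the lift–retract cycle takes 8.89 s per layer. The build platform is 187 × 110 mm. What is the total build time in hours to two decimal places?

3.80 hours

Number of layers: 51.8 / 0.05 → 1036 (rounded up).
Cycle time = 4.3 + 8.89, so 13.19 s.
Build time: 1036 × 13.19 s = 13664.84 s, i.e. 3.80 hours.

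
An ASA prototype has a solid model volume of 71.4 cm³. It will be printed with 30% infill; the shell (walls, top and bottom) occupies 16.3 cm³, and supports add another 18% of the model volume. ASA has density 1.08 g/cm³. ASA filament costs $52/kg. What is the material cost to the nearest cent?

$2.57

Interior volume: 71.4 − 16.3 → 55.1 cm³.
Deposited infill = 0.30 × 55.1 = 16.53 cm³.
Support = 0.18 × 71.4, so 12.852 cm³.
Total printed volume = 16.3 + 16.53 + 12.852 = 45.682 cm³.
Mass: 45.682 × 1.08 → 49.33656 g.
At $52/kg: 49.33656/1000 × 52 = $2.57.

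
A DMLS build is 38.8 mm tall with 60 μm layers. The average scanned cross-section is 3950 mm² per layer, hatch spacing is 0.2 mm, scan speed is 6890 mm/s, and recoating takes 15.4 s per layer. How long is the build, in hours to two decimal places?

Layers = ⌈38.8/0.06⌉ = 647.
Per-layer scan distance = 3950 / 0.2 = 19750 mm.
Scan time per layer: 19750 / 6890 → 2.8665 s.
Per-layer time = 2.8665 + 15.4 = 18.2665 s.
Build time = 647 × 18.2665 = 11818.4255 s = 3.28 hours.

3.28 hours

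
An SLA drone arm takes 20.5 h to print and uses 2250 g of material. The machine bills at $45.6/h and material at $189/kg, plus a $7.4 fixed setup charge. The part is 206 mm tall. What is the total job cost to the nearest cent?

$1367.45

Machine cost = 45.6 × 20.5 = $934.80.
Feedstock cost: 189 × 2250/1000 → $425.25.
Adding setup: 934.80 + 425.25 + 7.4 → $1367.45.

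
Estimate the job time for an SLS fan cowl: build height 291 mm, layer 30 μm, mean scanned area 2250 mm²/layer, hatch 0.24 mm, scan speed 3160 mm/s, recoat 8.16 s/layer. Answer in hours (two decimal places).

29.98 hours

Layers = ⌈291/0.03⌉ = 9700.
Hatch length per layer: 2250 / 0.24 → 9375 mm.
Per-layer scan time = 9375 / 3160 = 2.9668 s.
Time per layer: 2.9668 + 8.16 → 11.1268 s.
Total: 9700 × 11.1268 s = 107929.96 s → 29.98 hours.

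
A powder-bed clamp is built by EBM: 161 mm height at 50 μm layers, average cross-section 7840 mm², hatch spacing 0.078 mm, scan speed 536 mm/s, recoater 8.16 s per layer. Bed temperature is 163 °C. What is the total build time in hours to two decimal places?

Number of layers: 161 / 0.05 → 3220 (rounded up).
Hatch length per layer = 7840 / 0.078 = 100512.8 mm.
Scan time per layer = 100512.8 / 536, so 187.5239 s.
Layer cycle = 187.5239 + 8.16 = 195.6839 s.
3220 layers × 195.6839 s/layer = 630102.158 s, i.e. 175.03 hours.

175.03 hours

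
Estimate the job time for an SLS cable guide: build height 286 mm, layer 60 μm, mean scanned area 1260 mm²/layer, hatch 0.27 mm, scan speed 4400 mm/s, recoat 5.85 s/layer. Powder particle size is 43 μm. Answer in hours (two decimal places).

Layer count = ceil(286 / 0.06) = 4767.
Hatch length per layer: 1260 / 0.27 → 4666.7 mm.
Scan time per layer: 4666.7 / 4400 → 1.0606 s.
Per-layer time = 1.0606 + 5.85 = 6.9106 s.
4767 layers × 6.9106 s/layer = 32942.8302 s, i.e. 9.15 hours.

9.15 hours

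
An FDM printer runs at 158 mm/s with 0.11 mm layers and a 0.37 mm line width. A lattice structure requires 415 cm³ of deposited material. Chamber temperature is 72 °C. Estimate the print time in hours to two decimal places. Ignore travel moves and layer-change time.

17.93 hours

Extrusion cross-section: 0.11 × 0.37 → 0.0407 mm².
Toolpath length = 415 cm³ / 0.0407 mm² = 415000 / 0.0407 = 10196560.2 mm.
Print-move time = 10196560.2 / 158, so 64535.2 s.
In the requested units: 64535.2 s = 17.93 hours.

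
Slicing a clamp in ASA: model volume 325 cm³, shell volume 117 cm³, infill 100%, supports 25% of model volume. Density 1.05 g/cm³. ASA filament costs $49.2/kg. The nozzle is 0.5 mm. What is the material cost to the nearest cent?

Infill region: 325 − 117 → 208 cm³.
Infill volume = 1.00 × 208, so 208 cm³.
Support: 0.25 × 325 → 81.25 cm³.
Total printed volume = 117 + 208 + 81.25 = 406.25 cm³.
Mass = 406.25 × 1.05 = 426.5625 g.
At $49.2/kg: 426.5625/1000 × 49.2 = $20.99.

$20.99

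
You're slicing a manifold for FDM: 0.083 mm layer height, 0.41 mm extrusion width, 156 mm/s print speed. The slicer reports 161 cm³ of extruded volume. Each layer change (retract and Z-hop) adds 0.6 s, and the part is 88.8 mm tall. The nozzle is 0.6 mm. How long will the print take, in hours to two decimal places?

Extrusion cross-section = 0.083 × 0.41, so 0.03403 mm².
Path length: 161000 mm³ / 0.03403 mm² → 4731119.6 mm.
Time extruding = 4731119.6 / 156 = 30327.7 s.
Layer count = ceil(88.8 / 0.083) = 1070.
Non-print overhead = 1070 × 0.6, so 642 s.
Total = 30327.7 + 642 = 30969.7 s = 8.60 hours.

8.60 hours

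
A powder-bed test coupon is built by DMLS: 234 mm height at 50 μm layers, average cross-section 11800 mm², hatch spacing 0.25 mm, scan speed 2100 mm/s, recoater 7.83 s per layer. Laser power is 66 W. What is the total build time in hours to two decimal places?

Layer count = ceil(234 / 0.05) = 4680.
Scan path per layer = 11800 / 0.25, so 47200 mm.
Per-layer scan time = 47200 / 2100, so 22.4762 s.
Per-layer time = 22.4762 + 7.83, so 30.3062 s.
Total: 4680 × 30.3062 s = 141833.016 s → 39.40 hours.

39.40 hours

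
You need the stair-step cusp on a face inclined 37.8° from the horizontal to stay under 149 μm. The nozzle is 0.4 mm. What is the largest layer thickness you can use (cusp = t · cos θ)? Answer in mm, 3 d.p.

cos(37.8°) = 0.7902; t_max = 0.149/0.7902 = 0.189 mm.

0.189 mm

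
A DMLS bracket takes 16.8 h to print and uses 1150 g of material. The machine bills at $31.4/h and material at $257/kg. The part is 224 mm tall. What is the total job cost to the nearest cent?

$823.07

Machine cost = 31.4 × 16.8, so $527.52.
Material charge: 257 × 1150/1000 → $295.55.
Job cost: 527.52 + 295.55 = $823.07.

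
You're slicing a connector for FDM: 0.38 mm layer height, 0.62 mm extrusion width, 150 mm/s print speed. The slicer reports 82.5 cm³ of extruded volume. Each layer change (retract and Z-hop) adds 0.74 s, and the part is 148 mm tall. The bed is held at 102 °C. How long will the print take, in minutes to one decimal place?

Extrusion cross-section: 0.38 × 0.62 → 0.2356 mm².
Toolpath length = 82.5 cm³ / 0.2356 mm² = 82500 / 0.2356 = 350169.8 mm.
Print-move time = 350169.8 / 150 = 2334.5 s.
Layers = ⌈148/0.38⌉ = 390.
Layer-change overhead: 390 × 0.74 → 288.6 s.
Altogether 2334.5 + 288.6 = 2623.1 s, i.e. 43.7 minutes.

43.7 minutes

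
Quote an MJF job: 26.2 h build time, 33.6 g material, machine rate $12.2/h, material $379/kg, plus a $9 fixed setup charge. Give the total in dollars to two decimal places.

Time charge: 12.2 × 26.2 → $319.64.
Material charge = 379 × 33.6/1000, so $12.7344.
Adding setup: 319.64 + 12.7344 + 9 → 341.3744 ≈ $341.37.

$341.37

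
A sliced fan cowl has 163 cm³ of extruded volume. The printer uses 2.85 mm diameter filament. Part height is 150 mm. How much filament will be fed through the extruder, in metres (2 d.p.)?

25.55 m

Filament cross-section = π × (2.85/2)² = 6.3794 mm².
L = 163000 mm³ / 6.3794 mm² = 25550.99 mm, i.e. 25.55 m.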